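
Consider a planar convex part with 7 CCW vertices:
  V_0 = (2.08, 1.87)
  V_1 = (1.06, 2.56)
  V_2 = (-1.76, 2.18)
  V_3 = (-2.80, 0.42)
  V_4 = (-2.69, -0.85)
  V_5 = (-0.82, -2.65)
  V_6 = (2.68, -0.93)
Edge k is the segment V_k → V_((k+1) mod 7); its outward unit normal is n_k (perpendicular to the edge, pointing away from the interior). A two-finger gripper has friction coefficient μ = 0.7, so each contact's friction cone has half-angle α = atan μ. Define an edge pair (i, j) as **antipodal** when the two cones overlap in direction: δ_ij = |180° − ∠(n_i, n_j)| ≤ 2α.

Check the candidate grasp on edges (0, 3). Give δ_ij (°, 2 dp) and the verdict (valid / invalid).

α = atan 0.7 = 34.99°;  2α = 69.98°
edge 0: e_0 = (-1.02, +0.69);  n_0 = (+0.5603, +0.8283)
edge 3: e_3 = (+0.11, -1.27);  n_3 = (-0.9963, -0.0863)
∠(n_0, n_3) = 129.03°
δ = |180° − 129.03°| = 50.97°
50.97° ≤ 2α = 69.98°  →  valid

δ = 50.97°, valid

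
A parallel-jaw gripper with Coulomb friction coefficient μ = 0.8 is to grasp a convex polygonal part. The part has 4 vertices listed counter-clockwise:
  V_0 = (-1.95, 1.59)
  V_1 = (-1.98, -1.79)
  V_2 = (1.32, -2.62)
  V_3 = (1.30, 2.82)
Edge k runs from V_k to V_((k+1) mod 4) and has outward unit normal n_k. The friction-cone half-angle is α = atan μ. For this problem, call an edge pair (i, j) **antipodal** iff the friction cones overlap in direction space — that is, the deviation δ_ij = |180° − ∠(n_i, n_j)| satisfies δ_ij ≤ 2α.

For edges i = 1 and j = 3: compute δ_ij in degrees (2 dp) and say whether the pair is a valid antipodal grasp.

α = atan 0.8 = 38.66°;  2α = 77.32°
edge 1: e_1 = (+3.30, -0.83);  n_1 = (-0.2439, -0.9698)
edge 3: e_3 = (-3.25, -1.23);  n_3 = (-0.3540, +0.9353)
∠(n_1, n_3) = 145.15°
δ = |180° − 145.15°| = 34.85°
34.85° ≤ 2α = 77.32°  →  valid

δ = 34.85°, valid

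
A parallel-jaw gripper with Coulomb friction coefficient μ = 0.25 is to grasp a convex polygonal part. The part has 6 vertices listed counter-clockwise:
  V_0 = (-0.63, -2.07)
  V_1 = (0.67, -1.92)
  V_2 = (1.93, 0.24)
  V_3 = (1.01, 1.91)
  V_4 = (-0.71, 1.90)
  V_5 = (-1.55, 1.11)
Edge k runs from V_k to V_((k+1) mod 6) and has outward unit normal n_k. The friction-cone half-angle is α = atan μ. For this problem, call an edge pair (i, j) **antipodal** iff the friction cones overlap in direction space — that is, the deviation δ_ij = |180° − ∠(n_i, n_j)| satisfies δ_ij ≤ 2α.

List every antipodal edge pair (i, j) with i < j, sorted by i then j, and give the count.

count = 3; pairs: (0,3), (1,4), (2,5)

α = atan 0.25 = 14.04°;  2α = 28.07°
n_0 = (+0.1146, -0.9934)
n_1 = (+0.8638, -0.5039)
n_2 = (+0.8759, +0.4825)
n_3 = (-0.0058, +1.0000)
n_4 = (-0.6851, +0.7285)
n_5 = (-0.9606, -0.2779)
  (0,1): δ = 126.84°  ·
  (0,2): δ = 67.73°  ·
  (0,3): δ = 6.25°  ✓
  (0,4): δ = 36.66°  ·
  (0,5): δ = 99.55°  ·
  (1,2): δ = 120.89°  ·
  (1,3): δ = 59.41°  ·
  (1,4): δ = 16.50°  ✓
  (1,5): δ = 46.39°  ·
  (2,3): δ = 118.52°  ·
  (2,4): δ = 75.61°  ·
  (2,5): δ = 12.71°  ✓
  (3,4): δ = 137.09°  ·
  (3,5): δ = 74.20°  ·
  (4,5): δ = 117.11°  ·
antipodal pairs: 3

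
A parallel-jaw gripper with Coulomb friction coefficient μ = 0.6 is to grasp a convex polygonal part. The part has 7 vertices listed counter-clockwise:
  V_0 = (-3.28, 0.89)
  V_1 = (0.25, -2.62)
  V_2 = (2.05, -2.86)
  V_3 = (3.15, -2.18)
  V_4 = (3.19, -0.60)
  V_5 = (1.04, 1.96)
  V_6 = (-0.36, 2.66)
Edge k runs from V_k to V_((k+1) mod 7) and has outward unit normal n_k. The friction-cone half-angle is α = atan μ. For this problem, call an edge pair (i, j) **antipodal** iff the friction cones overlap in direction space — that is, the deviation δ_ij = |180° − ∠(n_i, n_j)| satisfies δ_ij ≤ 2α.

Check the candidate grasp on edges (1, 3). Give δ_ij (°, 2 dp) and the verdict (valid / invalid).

α = atan 0.6 = 30.96°;  2α = 61.93°
edge 1: e_1 = (+1.80, -0.24);  n_1 = (-0.1322, -0.9912)
edge 3: e_3 = (+0.04, +1.58);  n_3 = (+0.9997, -0.0253)
∠(n_1, n_3) = 96.14°
δ = |180° − 96.14°| = 83.86°
83.86° > 2α = 61.93°  →  invalid

δ = 83.86°, invalid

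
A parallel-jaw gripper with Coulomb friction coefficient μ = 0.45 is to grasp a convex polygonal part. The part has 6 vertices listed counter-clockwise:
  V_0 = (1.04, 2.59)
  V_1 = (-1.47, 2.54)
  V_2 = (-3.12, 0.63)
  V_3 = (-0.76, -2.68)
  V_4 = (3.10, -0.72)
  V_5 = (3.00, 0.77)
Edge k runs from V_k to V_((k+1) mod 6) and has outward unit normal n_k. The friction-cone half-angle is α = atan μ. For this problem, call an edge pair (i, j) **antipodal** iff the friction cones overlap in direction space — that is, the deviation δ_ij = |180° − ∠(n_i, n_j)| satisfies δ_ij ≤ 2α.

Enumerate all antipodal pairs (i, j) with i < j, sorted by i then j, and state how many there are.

count = 5; pairs: (0,3), (1,3), (1,4), (2,4), (2,5)

α = atan 0.45 = 24.23°;  2α = 48.46°
n_0 = (-0.0199, +0.9998)
n_1 = (-0.7567, +0.6537)
n_2 = (-0.8142, -0.5805)
n_3 = (+0.4527, -0.8916)
n_4 = (+0.9978, +0.0670)
n_5 = (+0.6805, +0.7328)
  (0,1): δ = 131.96°  ·
  (0,2): δ = 55.65°  ·
  (0,3): δ = 25.78°  ✓
  (0,4): δ = 92.70°  ·
  (0,5): δ = 135.98°  ·
  (1,2): δ = 103.69°  ·
  (1,3): δ = 22.26°  ✓
  (1,4): δ = 44.66°  ✓
  (1,5): δ = 87.94°  ·
  (2,3): δ = 98.57°  ·
  (2,4): δ = 31.65°  ✓
  (2,5): δ = 11.63°  ✓
  (3,4): δ = 113.08°  ·
  (3,5): δ = 69.80°  ·
  (4,5): δ = 136.72°  ·
antipodal pairs: 5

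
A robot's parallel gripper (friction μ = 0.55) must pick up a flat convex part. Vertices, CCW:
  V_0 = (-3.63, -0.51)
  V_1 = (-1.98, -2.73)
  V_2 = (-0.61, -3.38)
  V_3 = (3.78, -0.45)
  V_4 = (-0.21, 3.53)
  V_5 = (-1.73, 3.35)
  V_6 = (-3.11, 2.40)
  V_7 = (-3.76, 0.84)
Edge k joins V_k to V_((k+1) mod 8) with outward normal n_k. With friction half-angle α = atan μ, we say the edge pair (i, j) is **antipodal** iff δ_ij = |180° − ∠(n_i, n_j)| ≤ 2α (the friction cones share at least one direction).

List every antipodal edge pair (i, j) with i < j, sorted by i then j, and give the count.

count = 7; pairs: (0,3), (1,3), (1,4), (2,4), (2,5), (2,6), (3,7)

α = atan 0.55 = 28.81°;  2α = 57.62°
n_0 = (-0.8026, -0.5965)
n_1 = (-0.4287, -0.9035)
n_2 = (+0.5551, -0.8318)
n_3 = (+0.7062, +0.7080)
n_4 = (-0.1176, +0.9931)
n_5 = (-0.5670, +0.8237)
n_6 = (-0.9231, +0.3846)
n_7 = (-0.9954, -0.0959)
  (0,1): δ = 152.00°  ·
  (0,2): δ = 92.90°  ·
  (0,3): δ = 8.45°  ✓
  (0,4): δ = 60.13°  ·
  (0,5): δ = 87.92°  ·
  (0,6): δ = 120.76°  ·
  (0,7): δ = 148.88°  ·
  (1,2): δ = 120.90°  ·
  (1,3): δ = 19.55°  ✓
  (1,4): δ = 32.14°  ✓
  (1,5): δ = 59.93°  ·
  (1,6): δ = 92.76°  ·
  (1,7): δ = 120.88°  ·
  (2,3): δ = 78.65°  ·
  (2,4): δ = 26.97°  ✓
  (2,5): δ = 0.82°  ✓
  (2,6): δ = 33.66°  ✓
  (2,7): δ = 61.78°  ·
  (3,4): δ = 128.32°  ·
  (3,5): δ = 100.53°  ·
  (3,6): δ = 67.69°  ·
  (3,7): δ = 39.57°  ✓
  (4,5): δ = 152.21°  ·
  (4,6): δ = 119.37°  ·
  (4,7): δ = 91.25°  ·
  (5,6): δ = 147.16°  ·
  (5,7): δ = 119.04°  ·
  (6,7): δ = 151.88°  ·
antipodal pairs: 7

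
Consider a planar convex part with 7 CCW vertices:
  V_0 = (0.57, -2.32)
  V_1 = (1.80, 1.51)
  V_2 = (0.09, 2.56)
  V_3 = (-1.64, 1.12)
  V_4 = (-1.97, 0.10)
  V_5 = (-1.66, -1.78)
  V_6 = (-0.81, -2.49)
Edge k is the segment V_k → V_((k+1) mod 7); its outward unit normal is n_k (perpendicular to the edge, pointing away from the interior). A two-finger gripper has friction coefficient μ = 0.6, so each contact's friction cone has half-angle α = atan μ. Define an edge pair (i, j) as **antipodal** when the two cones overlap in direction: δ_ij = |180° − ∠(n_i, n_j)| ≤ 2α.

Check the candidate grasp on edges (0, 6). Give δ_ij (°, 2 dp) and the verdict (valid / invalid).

α = atan 0.6 = 30.96°;  2α = 61.93°
edge 0: e_0 = (+1.23, +3.83);  n_0 = (+0.9521, -0.3058)
edge 6: e_6 = (+1.38, +0.17);  n_6 = (+0.1223, -0.9925)
∠(n_0, n_6) = 65.17°
δ = |180° − 65.17°| = 114.83°
114.83° > 2α = 61.93°  →  invalid

δ = 114.83°, invalid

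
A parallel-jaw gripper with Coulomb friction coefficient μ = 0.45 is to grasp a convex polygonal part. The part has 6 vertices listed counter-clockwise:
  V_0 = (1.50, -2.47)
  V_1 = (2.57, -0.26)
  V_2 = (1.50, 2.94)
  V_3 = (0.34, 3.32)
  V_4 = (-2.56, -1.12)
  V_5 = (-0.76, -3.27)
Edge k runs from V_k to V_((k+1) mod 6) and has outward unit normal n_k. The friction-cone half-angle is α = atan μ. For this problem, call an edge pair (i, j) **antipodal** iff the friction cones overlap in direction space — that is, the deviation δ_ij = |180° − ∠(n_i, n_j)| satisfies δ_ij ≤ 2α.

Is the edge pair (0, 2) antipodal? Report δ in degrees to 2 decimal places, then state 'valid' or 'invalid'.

δ = 82.30°, invalid

α = atan 0.45 = 24.23°;  2α = 48.46°
edge 0: e_0 = (+1.07, +2.21);  n_0 = (+0.9001, -0.4358)
edge 2: e_2 = (-1.16, +0.38);  n_2 = (+0.3113, +0.9503)
∠(n_0, n_2) = 97.70°
δ = |180° − 97.70°| = 82.30°
82.30° > 2α = 48.46°  →  invalid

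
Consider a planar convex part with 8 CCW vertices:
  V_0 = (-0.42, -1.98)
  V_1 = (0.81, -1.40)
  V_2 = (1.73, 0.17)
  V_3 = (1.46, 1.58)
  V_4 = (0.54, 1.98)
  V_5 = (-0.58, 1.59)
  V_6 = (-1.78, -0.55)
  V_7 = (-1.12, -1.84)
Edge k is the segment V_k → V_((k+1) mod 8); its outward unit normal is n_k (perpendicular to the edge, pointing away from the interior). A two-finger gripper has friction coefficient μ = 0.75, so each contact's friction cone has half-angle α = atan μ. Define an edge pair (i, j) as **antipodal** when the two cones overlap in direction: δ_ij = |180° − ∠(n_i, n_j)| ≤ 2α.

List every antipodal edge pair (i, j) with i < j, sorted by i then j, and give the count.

α = atan 0.75 = 36.87°;  2α = 73.74°
n_0 = (+0.4265, -0.9045)
n_1 = (+0.8628, -0.5056)
n_2 = (+0.9822, +0.1881)
n_3 = (+0.3987, +0.9171)
n_4 = (-0.3288, +0.9444)
n_5 = (-0.8722, +0.4891)
n_6 = (-0.8902, -0.4555)
n_7 = (-0.1961, -0.9806)
  (0,1): δ = 145.62°  ·
  (0,2): δ = 104.41°  ·
  (0,3): δ = 48.74°  ✓
  (0,4): δ = 6.05°  ✓
  (0,5): δ = 35.47°  ✓
  (0,6): δ = 91.85°  ·
  (0,7): δ = 143.44°  ·
  (1,2): δ = 138.79°  ·
  (1,3): δ = 83.13°  ·
  (1,4): δ = 40.43°  ✓
  (1,5): δ = 1.09°  ✓
  (1,6): δ = 57.47°  ✓
  (1,7): δ = 109.06°  ·
  (2,3): δ = 124.34°  ·
  (2,4): δ = 81.64°  ·
  (2,5): δ = 40.12°  ✓
  (2,6): δ = 16.26°  ✓
  (2,7): δ = 67.85°  ✓
  (3,4): δ = 137.30°  ·
  (3,5): δ = 95.78°  ·
  (3,6): δ = 39.41°  ✓
  (3,7): δ = 12.19°  ✓
  (4,5): δ = 138.48°  ·
  (4,6): δ = 82.10°  ·
  (4,7): δ = 30.51°  ✓
  (5,6): δ = 123.62°  ·
  (5,7): δ = 72.03°  ✓
  (6,7): δ = 128.41°  ·
antipodal pairs: 13

count = 13; pairs: (0,3), (0,4), (0,5), (1,4), (1,5), (1,6), (2,5), (2,6), (2,7), (3,6), (3,7), (4,7), (5,7)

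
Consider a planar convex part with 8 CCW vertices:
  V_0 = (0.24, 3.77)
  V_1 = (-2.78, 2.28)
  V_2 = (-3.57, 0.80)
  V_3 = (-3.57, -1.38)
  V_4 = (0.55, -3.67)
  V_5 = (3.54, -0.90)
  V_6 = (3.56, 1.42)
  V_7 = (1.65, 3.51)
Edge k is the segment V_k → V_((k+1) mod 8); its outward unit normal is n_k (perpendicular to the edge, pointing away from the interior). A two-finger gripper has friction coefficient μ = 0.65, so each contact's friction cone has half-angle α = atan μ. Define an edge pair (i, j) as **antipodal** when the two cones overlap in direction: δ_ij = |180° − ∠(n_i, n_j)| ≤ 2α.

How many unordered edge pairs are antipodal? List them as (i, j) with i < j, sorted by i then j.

α = atan 0.65 = 33.02°;  2α = 66.05°
n_0 = (-0.4425, +0.8968)
n_1 = (-0.8822, +0.4709)
n_2 = (-1.0000, -0.0000)
n_3 = (-0.4858, -0.8741)
n_4 = (+0.6796, -0.7336)
n_5 = (+1.0000, -0.0086)
n_6 = (+0.7382, +0.6746)
n_7 = (+0.1813, +0.9834)
  (0,1): δ = 144.35°  ·
  (0,2): δ = 116.26°  ·
  (0,3): δ = 55.33°  ✓
  (0,4): δ = 16.55°  ✓
  (0,5): δ = 63.25°  ✓
  (0,6): δ = 106.16°  ·
  (0,7): δ = 143.29°  ·
  (1,2): δ = 151.91°  ·
  (1,3): δ = 90.97°  ·
  (1,4): δ = 19.09°  ✓
  (1,5): δ = 27.60°  ✓
  (1,6): δ = 70.52°  ·
  (1,7): δ = 107.64°  ·
  (2,3): δ = 119.07°  ·
  (2,4): δ = 47.19°  ✓
  (2,5): δ = 0.49°  ✓
  (2,6): δ = 42.42°  ✓
  (2,7): δ = 79.55°  ·
  (3,4): δ = 108.12°  ·
  (3,5): δ = 61.43°  ✓
  (3,6): δ = 18.51°  ✓
  (3,7): δ = 18.62°  ✓
  (4,5): δ = 133.31°  ·
  (4,6): δ = 90.39°  ·
  (4,7): δ = 53.26°  ✓
  (5,6): δ = 137.08°  ·
  (5,7): δ = 99.95°  ·
  (6,7): δ = 142.87°  ·
antipodal pairs: 12

count = 12; pairs: (0,3), (0,4), (0,5), (1,4), (1,5), (2,4), (2,5), (2,6), (3,5), (3,6), (3,7), (4,7)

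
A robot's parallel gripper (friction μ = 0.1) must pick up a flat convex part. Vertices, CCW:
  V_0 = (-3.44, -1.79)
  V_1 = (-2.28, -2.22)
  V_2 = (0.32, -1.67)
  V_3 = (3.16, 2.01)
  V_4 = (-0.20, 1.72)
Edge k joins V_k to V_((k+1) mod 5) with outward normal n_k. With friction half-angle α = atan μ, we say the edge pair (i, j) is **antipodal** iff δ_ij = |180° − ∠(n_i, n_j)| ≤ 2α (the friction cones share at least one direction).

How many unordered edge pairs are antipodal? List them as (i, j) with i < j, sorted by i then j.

α = atan 0.1 = 5.71°;  2α = 11.42°
n_0 = (-0.3476, -0.9377)
n_1 = (+0.2070, -0.9783)
n_2 = (+0.7917, -0.6110)
n_3 = (-0.0860, +0.9963)
n_4 = (-0.7348, +0.6783)
  (0,1): δ = 147.72°  ·
  (0,2): δ = 107.32°  ·
  (0,3): δ = 25.27°  ·
  (0,4): δ = 67.63°  ·
  (1,2): δ = 139.60°  ·
  (1,3): δ = 7.01°  ✓
  (1,4): δ = 35.35°  ·
  (2,3): δ = 47.41°  ·
  (2,4): δ = 5.05°  ✓
  (3,4): δ = 137.64°  ·
antipodal pairs: 2

count = 2; pairs: (1,3), (2,4)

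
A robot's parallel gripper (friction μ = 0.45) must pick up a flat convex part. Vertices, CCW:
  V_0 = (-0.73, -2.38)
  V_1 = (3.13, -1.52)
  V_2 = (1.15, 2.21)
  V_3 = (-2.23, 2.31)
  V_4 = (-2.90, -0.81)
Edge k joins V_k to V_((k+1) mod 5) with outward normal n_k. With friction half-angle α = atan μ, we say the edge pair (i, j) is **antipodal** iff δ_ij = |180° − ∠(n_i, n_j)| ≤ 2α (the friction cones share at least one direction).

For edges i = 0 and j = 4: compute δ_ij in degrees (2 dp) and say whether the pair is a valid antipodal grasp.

δ = 131.55°, invalid

α = atan 0.45 = 24.23°;  2α = 48.46°
edge 0: e_0 = (+3.86, +0.86);  n_0 = (+0.2175, -0.9761)
edge 4: e_4 = (+2.17, -1.57);  n_4 = (-0.5862, -0.8102)
∠(n_0, n_4) = 48.45°
δ = |180° − 48.45°| = 131.55°
131.55° > 2α = 48.46°  →  invalid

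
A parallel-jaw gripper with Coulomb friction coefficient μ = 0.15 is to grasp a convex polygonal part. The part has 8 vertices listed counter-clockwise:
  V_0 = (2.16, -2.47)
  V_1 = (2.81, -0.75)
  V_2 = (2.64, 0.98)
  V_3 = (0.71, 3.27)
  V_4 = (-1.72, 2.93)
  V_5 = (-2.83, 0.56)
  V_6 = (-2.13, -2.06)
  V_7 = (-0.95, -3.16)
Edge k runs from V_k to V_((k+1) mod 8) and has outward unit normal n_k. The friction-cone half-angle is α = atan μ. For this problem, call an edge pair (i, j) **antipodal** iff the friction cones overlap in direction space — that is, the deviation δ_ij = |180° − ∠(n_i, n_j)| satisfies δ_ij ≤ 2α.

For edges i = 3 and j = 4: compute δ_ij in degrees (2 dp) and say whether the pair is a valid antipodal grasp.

α = atan 0.15 = 8.53°;  2α = 17.06°
edge 3: e_3 = (-2.43, -0.34);  n_3 = (-0.1386, +0.9904)
edge 4: e_4 = (-1.11, -2.37);  n_4 = (-0.9056, +0.4241)
∠(n_3, n_4) = 56.94°
δ = |180° − 56.94°| = 123.06°
123.06° > 2α = 17.06°  →  invalid

δ = 123.06°, invalid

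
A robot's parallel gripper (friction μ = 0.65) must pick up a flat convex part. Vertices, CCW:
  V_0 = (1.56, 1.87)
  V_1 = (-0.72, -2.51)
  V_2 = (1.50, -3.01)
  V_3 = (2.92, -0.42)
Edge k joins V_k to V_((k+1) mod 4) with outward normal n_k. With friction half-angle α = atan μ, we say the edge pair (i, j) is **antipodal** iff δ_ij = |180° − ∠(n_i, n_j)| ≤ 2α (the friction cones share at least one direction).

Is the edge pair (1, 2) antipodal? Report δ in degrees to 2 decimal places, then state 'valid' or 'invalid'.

α = atan 0.65 = 33.02°;  2α = 66.05°
edge 1: e_1 = (+2.22, -0.50);  n_1 = (-0.2197, -0.9756)
edge 2: e_2 = (+1.42, +2.59);  n_2 = (+0.8769, -0.4807)
∠(n_1, n_2) = 73.96°
δ = |180° − 73.96°| = 106.04°
106.04° > 2α = 66.05°  →  invalid

δ = 106.04°, invalid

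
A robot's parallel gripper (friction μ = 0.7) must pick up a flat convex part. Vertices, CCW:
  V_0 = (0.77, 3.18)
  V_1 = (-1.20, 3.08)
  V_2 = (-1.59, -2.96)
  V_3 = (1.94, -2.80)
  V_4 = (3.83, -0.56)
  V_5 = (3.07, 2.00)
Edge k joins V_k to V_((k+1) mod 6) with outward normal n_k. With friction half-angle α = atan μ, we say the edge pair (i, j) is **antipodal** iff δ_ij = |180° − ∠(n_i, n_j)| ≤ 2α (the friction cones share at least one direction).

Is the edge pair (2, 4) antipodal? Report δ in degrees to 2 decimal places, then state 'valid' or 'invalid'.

δ = 76.06°, invalid

α = atan 0.7 = 34.99°;  2α = 69.98°
edge 2: e_2 = (+3.53, +0.16);  n_2 = (+0.0453, -0.9990)
edge 4: e_4 = (-0.76, +2.56);  n_4 = (+0.9586, +0.2846)
∠(n_2, n_4) = 103.94°
δ = |180° − 103.94°| = 76.06°
76.06° > 2α = 69.98°  →  invalid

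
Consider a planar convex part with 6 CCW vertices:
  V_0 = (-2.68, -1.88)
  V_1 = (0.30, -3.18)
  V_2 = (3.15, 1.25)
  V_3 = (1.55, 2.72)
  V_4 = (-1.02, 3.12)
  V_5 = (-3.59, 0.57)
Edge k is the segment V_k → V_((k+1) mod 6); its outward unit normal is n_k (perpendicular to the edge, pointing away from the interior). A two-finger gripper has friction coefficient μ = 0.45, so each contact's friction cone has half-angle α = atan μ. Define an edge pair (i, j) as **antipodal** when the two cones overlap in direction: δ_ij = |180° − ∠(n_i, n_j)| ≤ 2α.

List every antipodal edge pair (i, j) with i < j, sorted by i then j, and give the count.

count = 4; pairs: (0,2), (0,3), (1,4), (2,5)

α = atan 0.45 = 24.23°;  2α = 48.46°
n_0 = (-0.3999, -0.9166)
n_1 = (+0.8410, -0.5410)
n_2 = (+0.6766, +0.7364)
n_3 = (+0.1538, +0.9881)
n_4 = (-0.7043, +0.7099)
n_5 = (-0.9374, -0.3482)
  (0,1): δ = 99.19°  ·
  (0,2): δ = 19.01°  ✓
  (0,3): δ = 14.72°  ✓
  (0,4): δ = 68.35°  ·
  (0,5): δ = 133.95°  ·
  (1,2): δ = 99.82°  ·
  (1,3): δ = 66.09°  ·
  (1,4): δ = 12.47°  ✓
  (1,5): δ = 53.13°  ·
  (2,3): δ = 146.27°  ·
  (2,4): δ = 92.65°  ·
  (2,5): δ = 27.05°  ✓
  (3,4): δ = 126.38°  ·
  (3,5): δ = 60.78°  ·
  (4,5): δ = 114.40°  ·
antipodal pairs: 4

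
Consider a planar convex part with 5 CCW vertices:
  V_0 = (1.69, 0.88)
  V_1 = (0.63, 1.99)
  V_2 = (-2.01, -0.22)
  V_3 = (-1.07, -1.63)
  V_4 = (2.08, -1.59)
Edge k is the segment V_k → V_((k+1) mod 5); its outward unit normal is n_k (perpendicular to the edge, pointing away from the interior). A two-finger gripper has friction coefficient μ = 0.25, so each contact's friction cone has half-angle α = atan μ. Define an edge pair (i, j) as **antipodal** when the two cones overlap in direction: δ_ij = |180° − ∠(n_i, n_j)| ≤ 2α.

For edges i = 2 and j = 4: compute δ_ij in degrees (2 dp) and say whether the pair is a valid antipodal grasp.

α = atan 0.25 = 14.04°;  2α = 28.07°
edge 2: e_2 = (+0.94, -1.41);  n_2 = (-0.8321, -0.5547)
edge 4: e_4 = (-0.39, +2.47);  n_4 = (+0.9878, +0.1560)
∠(n_2, n_4) = 155.28°
δ = |180° − 155.28°| = 24.72°
24.72° ≤ 2α = 28.07°  →  valid

δ = 24.72°, valid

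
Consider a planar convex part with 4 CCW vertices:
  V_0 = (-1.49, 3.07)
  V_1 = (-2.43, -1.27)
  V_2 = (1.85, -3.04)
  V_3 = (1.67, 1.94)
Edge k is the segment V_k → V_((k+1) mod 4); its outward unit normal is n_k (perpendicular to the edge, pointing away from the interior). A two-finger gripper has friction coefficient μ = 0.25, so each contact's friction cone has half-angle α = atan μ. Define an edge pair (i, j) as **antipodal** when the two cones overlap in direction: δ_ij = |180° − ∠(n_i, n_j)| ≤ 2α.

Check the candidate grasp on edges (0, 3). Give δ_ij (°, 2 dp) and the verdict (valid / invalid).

α = atan 0.25 = 14.04°;  2α = 28.07°
edge 0: e_0 = (-0.94, -4.34);  n_0 = (-0.9773, +0.2117)
edge 3: e_3 = (-3.16, +1.13);  n_3 = (+0.3367, +0.9416)
∠(n_0, n_3) = 97.46°
δ = |180° − 97.46°| = 82.54°
82.54° > 2α = 28.07°  →  invalid

δ = 82.54°, invalid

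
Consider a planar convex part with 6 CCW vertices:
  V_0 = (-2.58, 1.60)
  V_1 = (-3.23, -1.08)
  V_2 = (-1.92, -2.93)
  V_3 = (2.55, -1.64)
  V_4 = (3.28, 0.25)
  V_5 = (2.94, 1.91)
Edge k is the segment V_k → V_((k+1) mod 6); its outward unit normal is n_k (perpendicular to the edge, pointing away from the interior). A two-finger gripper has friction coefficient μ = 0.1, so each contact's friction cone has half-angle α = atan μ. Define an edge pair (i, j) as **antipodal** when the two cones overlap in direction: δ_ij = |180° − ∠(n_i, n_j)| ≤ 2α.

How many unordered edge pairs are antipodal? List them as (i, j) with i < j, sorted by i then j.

count = 1; pairs: (0,3)

α = atan 0.1 = 5.71°;  2α = 11.42°
n_0 = (-0.9718, +0.2357)
n_1 = (-0.8161, -0.5779)
n_2 = (+0.2773, -0.9608)
n_3 = (+0.9328, -0.3603)
n_4 = (+0.9797, +0.2007)
n_5 = (-0.0561, +0.9984)
  (0,1): δ = 131.06°  ·
  (0,2): δ = 60.27°  ·
  (0,3): δ = 7.49°  ✓
  (0,4): δ = 25.21°  ·
  (0,5): δ = 106.85°  ·
  (1,2): δ = 109.20°  ·
  (1,3): δ = 56.42°  ·
  (1,4): δ = 23.73°  ·
  (1,5): δ = 57.91°  ·
  (2,3): δ = 127.22°  ·
  (2,4): δ = 94.52°  ·
  (2,5): δ = 12.88°  ·
  (3,4): δ = 147.31°  ·
  (3,5): δ = 65.67°  ·
  (4,5): δ = 98.36°  ·
antipodal pairs: 1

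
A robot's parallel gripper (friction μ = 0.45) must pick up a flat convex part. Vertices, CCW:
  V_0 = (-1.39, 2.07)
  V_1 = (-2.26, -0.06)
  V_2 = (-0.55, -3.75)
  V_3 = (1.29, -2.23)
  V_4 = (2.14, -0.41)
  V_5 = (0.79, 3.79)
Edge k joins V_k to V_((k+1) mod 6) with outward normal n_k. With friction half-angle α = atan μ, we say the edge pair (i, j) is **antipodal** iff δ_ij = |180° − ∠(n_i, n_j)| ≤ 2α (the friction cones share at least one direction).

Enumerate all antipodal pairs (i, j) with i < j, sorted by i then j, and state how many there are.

count = 6; pairs: (0,2), (0,3), (0,4), (1,4), (2,5), (3,5)

α = atan 0.45 = 24.23°;  2α = 48.46°
n_0 = (-0.9258, +0.3781)
n_1 = (-0.9073, -0.4205)
n_2 = (+0.6369, -0.7710)
n_3 = (+0.9061, -0.4232)
n_4 = (+0.9520, +0.3060)
n_5 = (-0.6194, +0.7851)
  (0,1): δ = 132.92°  ·
  (0,2): δ = 28.22°  ✓
  (0,3): δ = 2.82°  ✓
  (0,4): δ = 40.04°  ✓
  (0,5): δ = 150.49°  ·
  (1,2): δ = 75.30°  ·
  (1,3): δ = 49.90°  ·
  (1,4): δ = 7.04°  ✓
  (1,5): δ = 103.41°  ·
  (2,3): δ = 154.59°  ·
  (2,4): δ = 111.74°  ·
  (2,5): δ = 1.29°  ✓
  (3,4): δ = 137.15°  ·
  (3,5): δ = 26.69°  ✓
  (4,5): δ = 69.55°  ·
antipodal pairs: 6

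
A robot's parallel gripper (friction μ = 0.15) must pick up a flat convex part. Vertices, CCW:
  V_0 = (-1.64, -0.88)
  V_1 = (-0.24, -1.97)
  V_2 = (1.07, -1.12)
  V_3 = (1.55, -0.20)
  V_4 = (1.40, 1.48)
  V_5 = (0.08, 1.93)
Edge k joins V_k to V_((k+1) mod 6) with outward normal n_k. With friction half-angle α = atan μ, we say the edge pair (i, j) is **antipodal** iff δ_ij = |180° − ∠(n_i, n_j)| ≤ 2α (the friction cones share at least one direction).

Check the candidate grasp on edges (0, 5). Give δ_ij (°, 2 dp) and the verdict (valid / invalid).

δ = 96.43°, invalid

α = atan 0.15 = 8.53°;  2α = 17.06°
edge 0: e_0 = (+1.40, -1.09);  n_0 = (-0.6143, -0.7890)
edge 5: e_5 = (-1.72, -2.81);  n_5 = (-0.8529, +0.5221)
∠(n_0, n_5) = 83.57°
δ = |180° − 83.57°| = 96.43°
96.43° > 2α = 17.06°  →  invalid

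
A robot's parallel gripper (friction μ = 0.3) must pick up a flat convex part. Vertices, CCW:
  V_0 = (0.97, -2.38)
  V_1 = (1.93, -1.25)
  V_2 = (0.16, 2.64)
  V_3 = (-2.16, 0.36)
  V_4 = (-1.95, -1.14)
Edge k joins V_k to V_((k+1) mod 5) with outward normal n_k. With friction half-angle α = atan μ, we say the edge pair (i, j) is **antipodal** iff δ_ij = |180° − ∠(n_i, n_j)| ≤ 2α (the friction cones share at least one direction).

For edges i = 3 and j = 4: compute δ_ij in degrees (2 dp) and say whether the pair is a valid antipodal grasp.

α = atan 0.3 = 16.70°;  2α = 33.40°
edge 3: e_3 = (+0.21, -1.50);  n_3 = (-0.9903, -0.1386)
edge 4: e_4 = (+2.92, -1.24);  n_4 = (-0.3909, -0.9204)
∠(n_3, n_4) = 59.02°
δ = |180° − 59.02°| = 120.98°
120.98° > 2α = 33.40°  →  invalid

δ = 120.98°, invalid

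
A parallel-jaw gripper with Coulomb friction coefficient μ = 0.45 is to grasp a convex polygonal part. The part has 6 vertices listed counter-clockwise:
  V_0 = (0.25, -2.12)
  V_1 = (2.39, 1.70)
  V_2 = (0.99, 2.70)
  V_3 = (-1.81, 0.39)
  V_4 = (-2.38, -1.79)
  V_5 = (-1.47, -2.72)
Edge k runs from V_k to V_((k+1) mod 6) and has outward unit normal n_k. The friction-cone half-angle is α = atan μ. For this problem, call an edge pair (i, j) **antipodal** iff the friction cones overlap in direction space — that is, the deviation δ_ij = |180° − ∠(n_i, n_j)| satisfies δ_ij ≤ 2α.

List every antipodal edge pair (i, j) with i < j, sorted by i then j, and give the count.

count = 4; pairs: (0,2), (0,3), (1,4), (2,5)

α = atan 0.45 = 24.23°;  2α = 48.46°
n_0 = (+0.8724, -0.4887)
n_1 = (+0.5812, +0.8137)
n_2 = (-0.6364, +0.7714)
n_3 = (-0.9675, +0.2530)
n_4 = (-0.7148, -0.6994)
n_5 = (+0.3294, -0.9442)
  (0,1): δ = 96.28°  ·
  (0,2): δ = 21.22°  ✓
  (0,3): δ = 14.60°  ✓
  (0,4): δ = 73.64°  ·
  (0,5): δ = 138.49°  ·
  (1,2): δ = 104.94°  ·
  (1,3): δ = 69.12°  ·
  (1,4): δ = 10.09°  ✓
  (1,5): δ = 54.77°  ·
  (2,3): δ = 144.18°  ·
  (2,4): δ = 85.15°  ·
  (2,5): δ = 20.29°  ✓
  (3,4): δ = 120.97°  ·
  (3,5): δ = 56.12°  ·
  (4,5): δ = 115.15°  ·
antipodal pairs: 4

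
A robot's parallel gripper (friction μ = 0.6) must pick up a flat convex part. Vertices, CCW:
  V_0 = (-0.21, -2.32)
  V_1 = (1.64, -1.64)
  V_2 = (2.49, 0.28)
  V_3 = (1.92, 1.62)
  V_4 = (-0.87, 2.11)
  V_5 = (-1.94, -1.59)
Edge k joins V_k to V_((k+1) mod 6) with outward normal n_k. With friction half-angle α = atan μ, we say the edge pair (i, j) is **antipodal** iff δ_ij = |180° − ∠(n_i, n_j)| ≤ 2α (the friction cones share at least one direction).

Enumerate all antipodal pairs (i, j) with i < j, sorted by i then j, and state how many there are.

count = 6; pairs: (0,3), (0,4), (1,4), (2,4), (2,5), (3,5)

α = atan 0.6 = 30.96°;  2α = 61.93°
n_0 = (+0.3450, -0.9386)
n_1 = (+0.9144, -0.4048)
n_2 = (+0.9202, +0.3914)
n_3 = (+0.1730, +0.9849)
n_4 = (-0.9606, +0.2778)
n_5 = (-0.3888, -0.9213)
  (0,1): δ = 134.06°  ·
  (0,2): δ = 87.14°  ·
  (0,3): δ = 30.14°  ✓
  (0,4): δ = 53.69°  ✓
  (0,5): δ = 136.94°  ·
  (1,2): δ = 133.08°  ·
  (1,3): δ = 76.08°  ·
  (1,4): δ = 7.75°  ✓
  (1,5): δ = 91.00°  ·
  (2,3): δ = 123.00°  ·
  (2,4): δ = 39.17°  ✓
  (2,5): δ = 44.08°  ✓
  (3,4): δ = 96.17°  ·
  (3,5): δ = 12.92°  ✓
  (4,5): δ = 96.75°  ·
antipodal pairs: 6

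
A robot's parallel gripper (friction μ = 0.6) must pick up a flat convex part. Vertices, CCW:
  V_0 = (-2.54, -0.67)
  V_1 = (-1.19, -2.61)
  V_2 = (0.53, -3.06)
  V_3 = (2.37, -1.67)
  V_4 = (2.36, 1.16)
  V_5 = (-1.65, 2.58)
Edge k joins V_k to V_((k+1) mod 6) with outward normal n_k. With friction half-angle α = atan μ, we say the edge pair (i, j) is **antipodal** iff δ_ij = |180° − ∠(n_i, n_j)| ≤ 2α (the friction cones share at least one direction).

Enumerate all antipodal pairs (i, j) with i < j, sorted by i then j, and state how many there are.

α = atan 0.6 = 30.96°;  2α = 61.93°
n_0 = (-0.8208, -0.5712)
n_1 = (-0.2531, -0.9674)
n_2 = (+0.6028, -0.7979)
n_3 = (+1.0000, +0.0035)
n_4 = (+0.3338, +0.9426)
n_5 = (-0.9645, +0.2641)
  (0,1): δ = 139.49°  ·
  (0,2): δ = 87.76°  ·
  (0,3): δ = 34.63°  ✓
  (0,4): δ = 35.67°  ✓
  (0,5): δ = 129.85°  ·
  (1,2): δ = 128.27°  ·
  (1,3): δ = 75.14°  ·
  (1,4): δ = 4.84°  ✓
  (1,5): δ = 89.35°  ·
  (2,3): δ = 126.87°  ·
  (2,4): δ = 56.57°  ✓
  (2,5): δ = 37.62°  ✓
  (3,4): δ = 109.70°  ·
  (3,5): δ = 15.52°  ✓
  (4,5): δ = 85.81°  ·
antipodal pairs: 6

count = 6; pairs: (0,3), (0,4), (1,4), (2,4), (2,5), (3,5)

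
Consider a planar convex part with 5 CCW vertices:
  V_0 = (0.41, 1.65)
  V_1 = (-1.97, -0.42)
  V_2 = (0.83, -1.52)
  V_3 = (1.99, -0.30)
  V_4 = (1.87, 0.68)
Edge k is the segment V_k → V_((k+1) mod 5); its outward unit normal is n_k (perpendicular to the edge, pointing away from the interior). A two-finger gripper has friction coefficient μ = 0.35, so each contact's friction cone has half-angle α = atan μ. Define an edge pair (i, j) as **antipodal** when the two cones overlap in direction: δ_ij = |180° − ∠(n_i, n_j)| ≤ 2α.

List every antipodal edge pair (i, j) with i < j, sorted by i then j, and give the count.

count = 2; pairs: (0,2), (1,4)

α = atan 0.35 = 19.29°;  2α = 38.58°
n_0 = (-0.6563, +0.7545)
n_1 = (-0.3657, -0.9308)
n_2 = (+0.7247, -0.6891)
n_3 = (+0.9926, +0.1215)
n_4 = (+0.5534, +0.8329)
  (0,1): δ = 62.46°  ·
  (0,2): δ = 5.43°  ✓
  (0,3): δ = 55.97°  ·
  (0,4): δ = 105.39°  ·
  (1,2): δ = 112.11°  ·
  (1,3): δ = 61.57°  ·
  (1,4): δ = 12.15°  ✓
  (2,3): δ = 129.46°  ·
  (2,4): δ = 80.04°  ·
  (3,4): δ = 130.58°  ·
antipodal pairs: 2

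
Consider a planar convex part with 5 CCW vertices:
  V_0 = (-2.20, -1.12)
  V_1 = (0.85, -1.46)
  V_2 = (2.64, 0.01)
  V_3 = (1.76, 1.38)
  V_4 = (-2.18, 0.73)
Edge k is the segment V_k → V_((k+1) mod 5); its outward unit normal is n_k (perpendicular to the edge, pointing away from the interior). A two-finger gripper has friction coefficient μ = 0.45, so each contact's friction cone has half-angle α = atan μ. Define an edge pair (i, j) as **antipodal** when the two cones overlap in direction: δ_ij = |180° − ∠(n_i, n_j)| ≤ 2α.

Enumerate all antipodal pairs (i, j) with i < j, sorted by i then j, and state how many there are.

α = atan 0.45 = 24.23°;  2α = 48.46°
n_0 = (-0.1108, -0.9938)
n_1 = (+0.6346, -0.7728)
n_2 = (+0.8414, +0.5404)
n_3 = (-0.1628, +0.9867)
n_4 = (-0.9999, +0.0108)
  (0,1): δ = 134.25°  ·
  (0,2): δ = 50.93°  ·
  (0,3): δ = 15.73°  ✓
  (0,4): δ = 95.74°  ·
  (1,2): δ = 96.68°  ·
  (1,3): δ = 30.03°  ✓
  (1,4): δ = 49.99°  ·
  (2,3): δ = 113.35°  ·
  (2,4): δ = 33.33°  ✓
  (3,4): δ = 99.99°  ·
antipodal pairs: 3

count = 3; pairs: (0,3), (1,3), (2,4)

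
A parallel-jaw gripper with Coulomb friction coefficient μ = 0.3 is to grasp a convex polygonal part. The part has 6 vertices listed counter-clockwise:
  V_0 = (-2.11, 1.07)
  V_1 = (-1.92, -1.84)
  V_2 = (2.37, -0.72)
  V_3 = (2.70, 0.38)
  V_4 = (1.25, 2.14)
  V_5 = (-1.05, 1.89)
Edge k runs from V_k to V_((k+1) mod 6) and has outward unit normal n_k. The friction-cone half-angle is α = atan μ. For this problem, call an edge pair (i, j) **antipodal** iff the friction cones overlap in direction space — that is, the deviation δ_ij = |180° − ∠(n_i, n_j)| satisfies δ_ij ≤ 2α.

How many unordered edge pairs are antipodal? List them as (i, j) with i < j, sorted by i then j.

count = 3; pairs: (0,2), (1,4), (1,5)

α = atan 0.3 = 16.70°;  2α = 33.40°
n_0 = (-0.9979, -0.0652)
n_1 = (+0.2526, -0.9676)
n_2 = (+0.9578, -0.2873)
n_3 = (+0.7718, +0.6359)
n_4 = (-0.1081, +0.9941)
n_5 = (-0.6119, +0.7910)
  (0,1): δ = 79.10°  ·
  (0,2): δ = 20.43°  ✓
  (0,3): δ = 35.75°  ·
  (0,4): δ = 92.47°  ·
  (0,5): δ = 123.99°  ·
  (1,2): δ = 121.33°  ·
  (1,3): δ = 65.15°  ·
  (1,4): δ = 8.43°  ✓
  (1,5): δ = 23.09°  ✓
  (2,3): δ = 123.82°  ·
  (2,4): δ = 67.10°  ·
  (2,5): δ = 35.58°  ·
  (3,4): δ = 123.28°  ·
  (3,5): δ = 91.76°  ·
  (4,5): δ = 148.48°  ·
antipodal pairs: 3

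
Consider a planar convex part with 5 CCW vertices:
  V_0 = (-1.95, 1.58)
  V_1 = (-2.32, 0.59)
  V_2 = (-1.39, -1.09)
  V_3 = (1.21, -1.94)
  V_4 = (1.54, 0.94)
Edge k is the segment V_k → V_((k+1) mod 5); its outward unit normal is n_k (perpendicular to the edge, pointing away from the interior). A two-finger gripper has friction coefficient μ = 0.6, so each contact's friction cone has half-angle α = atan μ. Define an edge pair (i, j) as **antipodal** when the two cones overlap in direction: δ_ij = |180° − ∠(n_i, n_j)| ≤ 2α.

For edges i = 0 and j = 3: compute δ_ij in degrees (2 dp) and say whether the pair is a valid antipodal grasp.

δ = 13.96°, valid

α = atan 0.6 = 30.96°;  2α = 61.93°
edge 0: e_0 = (-0.37, -0.99);  n_0 = (-0.9367, +0.3501)
edge 3: e_3 = (+0.33, +2.88);  n_3 = (+0.9935, -0.1138)
∠(n_0, n_3) = 166.04°
δ = |180° − 166.04°| = 13.96°
13.96° ≤ 2α = 61.93°  →  valid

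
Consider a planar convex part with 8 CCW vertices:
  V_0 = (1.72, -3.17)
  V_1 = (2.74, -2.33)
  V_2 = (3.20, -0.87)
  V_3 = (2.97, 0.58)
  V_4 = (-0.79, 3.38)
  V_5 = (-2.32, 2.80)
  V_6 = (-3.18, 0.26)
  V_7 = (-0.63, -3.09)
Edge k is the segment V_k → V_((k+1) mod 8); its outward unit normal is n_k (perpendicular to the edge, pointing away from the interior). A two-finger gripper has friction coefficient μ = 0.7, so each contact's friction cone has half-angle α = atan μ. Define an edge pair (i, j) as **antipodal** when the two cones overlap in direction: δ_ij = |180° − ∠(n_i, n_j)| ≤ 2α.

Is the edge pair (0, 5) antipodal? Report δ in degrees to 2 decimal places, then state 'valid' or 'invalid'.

α = atan 0.7 = 34.99°;  2α = 69.98°
edge 0: e_0 = (+1.02, +0.84);  n_0 = (+0.6357, -0.7719)
edge 5: e_5 = (-0.86, -2.54);  n_5 = (-0.9472, +0.3207)
∠(n_0, n_5) = 148.18°
δ = |180° − 148.18°| = 31.82°
31.82° ≤ 2α = 69.98°  →  valid

δ = 31.82°, valid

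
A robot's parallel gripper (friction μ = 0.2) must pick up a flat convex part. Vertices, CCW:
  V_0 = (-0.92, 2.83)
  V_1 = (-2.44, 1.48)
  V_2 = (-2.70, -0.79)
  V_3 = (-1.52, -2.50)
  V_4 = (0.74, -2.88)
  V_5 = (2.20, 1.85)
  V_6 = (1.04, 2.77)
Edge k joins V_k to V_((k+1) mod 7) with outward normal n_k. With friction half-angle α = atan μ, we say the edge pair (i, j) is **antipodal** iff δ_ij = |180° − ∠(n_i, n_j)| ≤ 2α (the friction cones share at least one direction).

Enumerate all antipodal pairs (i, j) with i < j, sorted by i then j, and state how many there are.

count = 3; pairs: (1,4), (2,5), (3,6)

α = atan 0.2 = 11.31°;  2α = 22.62°
n_0 = (-0.6641, +0.7477)
n_1 = (-0.9935, +0.1138)
n_2 = (-0.8231, -0.5680)
n_3 = (-0.1658, -0.9862)
n_4 = (+0.9555, -0.2949)
n_5 = (+0.6214, +0.7835)
n_6 = (+0.0306, +0.9995)
  (0,1): δ = 138.14°  ·
  (0,2): δ = 97.00°  ·
  (0,3): δ = 51.15°  ·
  (0,4): δ = 31.24°  ·
  (0,5): δ = 99.97°  ·
  (0,6): δ = 136.64°  ·
  (1,2): δ = 138.86°  ·
  (1,3): δ = 93.01°  ·
  (1,4): δ = 10.62°  ✓
  (1,5): δ = 58.12°  ·
  (1,6): δ = 94.78°  ·
  (2,3): δ = 134.15°  ·
  (2,4): δ = 51.76°  ·
  (2,5): δ = 16.97°  ✓
  (2,6): δ = 53.64°  ·
  (3,4): δ = 97.61°  ·
  (3,5): δ = 28.87°  ·
  (3,6): δ = 7.79°  ✓
  (4,5): δ = 111.26°  ·
  (4,6): δ = 74.60°  ·
  (5,6): δ = 143.34°  ·
antipodal pairs: 3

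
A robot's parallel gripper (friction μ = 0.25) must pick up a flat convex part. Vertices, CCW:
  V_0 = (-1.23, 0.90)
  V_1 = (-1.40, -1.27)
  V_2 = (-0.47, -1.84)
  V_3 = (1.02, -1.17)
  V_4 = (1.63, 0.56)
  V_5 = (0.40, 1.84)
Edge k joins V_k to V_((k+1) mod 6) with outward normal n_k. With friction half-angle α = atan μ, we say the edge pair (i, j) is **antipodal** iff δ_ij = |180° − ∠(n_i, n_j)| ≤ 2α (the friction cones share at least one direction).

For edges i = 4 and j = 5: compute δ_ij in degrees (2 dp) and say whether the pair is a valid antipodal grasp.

α = atan 0.25 = 14.04°;  2α = 28.07°
edge 4: e_4 = (-1.23, +1.28);  n_4 = (+0.7210, +0.6929)
edge 5: e_5 = (-1.63, -0.94);  n_5 = (-0.4996, +0.8663)
∠(n_4, n_5) = 76.11°
δ = |180° − 76.11°| = 103.89°
103.89° > 2α = 28.07°  →  invalid

δ = 103.89°, invalid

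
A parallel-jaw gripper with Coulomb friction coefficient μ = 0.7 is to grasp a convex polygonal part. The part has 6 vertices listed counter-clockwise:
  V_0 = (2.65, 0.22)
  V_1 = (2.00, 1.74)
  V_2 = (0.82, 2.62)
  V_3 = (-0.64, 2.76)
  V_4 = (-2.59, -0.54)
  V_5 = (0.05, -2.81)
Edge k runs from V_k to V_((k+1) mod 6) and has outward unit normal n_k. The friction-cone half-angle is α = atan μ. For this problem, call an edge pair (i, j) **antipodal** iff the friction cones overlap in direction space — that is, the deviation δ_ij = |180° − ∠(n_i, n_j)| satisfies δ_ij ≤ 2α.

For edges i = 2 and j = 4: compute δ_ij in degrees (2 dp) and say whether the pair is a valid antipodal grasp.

δ = 35.21°, valid

α = atan 0.7 = 34.99°;  2α = 69.98°
edge 2: e_2 = (-1.46, +0.14);  n_2 = (+0.0955, +0.9954)
edge 4: e_4 = (+2.64, -2.27);  n_4 = (-0.6520, -0.7582)
∠(n_2, n_4) = 144.79°
δ = |180° − 144.79°| = 35.21°
35.21° ≤ 2α = 69.98°  →  valid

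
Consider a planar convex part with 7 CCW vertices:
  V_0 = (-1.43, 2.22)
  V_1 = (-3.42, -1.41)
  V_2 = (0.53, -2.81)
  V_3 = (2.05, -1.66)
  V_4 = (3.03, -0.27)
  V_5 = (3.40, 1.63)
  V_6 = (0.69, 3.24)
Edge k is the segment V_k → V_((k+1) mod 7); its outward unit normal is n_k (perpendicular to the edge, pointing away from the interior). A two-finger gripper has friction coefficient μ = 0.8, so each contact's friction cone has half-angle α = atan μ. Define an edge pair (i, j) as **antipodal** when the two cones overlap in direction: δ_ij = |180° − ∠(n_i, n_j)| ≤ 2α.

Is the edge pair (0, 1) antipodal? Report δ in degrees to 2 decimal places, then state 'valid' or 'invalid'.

δ = 80.78°, invalid

α = atan 0.8 = 38.66°;  2α = 77.32°
edge 0: e_0 = (-1.99, -3.63);  n_0 = (-0.8769, +0.4807)
edge 1: e_1 = (+3.95, -1.40);  n_1 = (-0.3341, -0.9425)
∠(n_0, n_1) = 99.22°
δ = |180° − 99.22°| = 80.78°
80.78° > 2α = 77.32°  →  invalid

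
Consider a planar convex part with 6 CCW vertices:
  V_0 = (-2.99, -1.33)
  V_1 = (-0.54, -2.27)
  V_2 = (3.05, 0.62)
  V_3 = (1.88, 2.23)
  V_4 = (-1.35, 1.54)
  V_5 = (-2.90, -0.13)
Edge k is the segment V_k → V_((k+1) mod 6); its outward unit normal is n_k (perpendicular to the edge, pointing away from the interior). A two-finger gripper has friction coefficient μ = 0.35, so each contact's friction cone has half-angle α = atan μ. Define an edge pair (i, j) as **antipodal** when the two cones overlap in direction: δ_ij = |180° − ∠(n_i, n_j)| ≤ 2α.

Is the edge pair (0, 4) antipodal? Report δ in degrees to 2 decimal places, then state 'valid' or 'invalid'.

δ = 68.12°, invalid

α = atan 0.35 = 19.29°;  2α = 38.58°
edge 0: e_0 = (+2.45, -0.94);  n_0 = (-0.3582, -0.9336)
edge 4: e_4 = (-1.55, -1.67);  n_4 = (-0.7329, +0.6803)
∠(n_0, n_4) = 111.88°
δ = |180° − 111.88°| = 68.12°
68.12° > 2α = 38.58°  →  invalid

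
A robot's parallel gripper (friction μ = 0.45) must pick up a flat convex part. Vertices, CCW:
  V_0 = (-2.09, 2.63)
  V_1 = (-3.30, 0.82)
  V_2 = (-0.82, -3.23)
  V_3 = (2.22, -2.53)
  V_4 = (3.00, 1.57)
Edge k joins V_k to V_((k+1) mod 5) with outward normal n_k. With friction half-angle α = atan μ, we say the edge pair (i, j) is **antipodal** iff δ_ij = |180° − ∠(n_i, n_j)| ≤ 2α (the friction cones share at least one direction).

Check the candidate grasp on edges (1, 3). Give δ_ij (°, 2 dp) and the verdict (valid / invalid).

δ = 42.25°, valid

α = atan 0.45 = 24.23°;  2α = 48.46°
edge 1: e_1 = (+2.48, -4.05);  n_1 = (-0.8528, -0.5222)
edge 3: e_3 = (+0.78, +4.10);  n_3 = (+0.9824, -0.1869)
∠(n_1, n_3) = 137.75°
δ = |180° − 137.75°| = 42.25°
42.25° ≤ 2α = 48.46°  →  valid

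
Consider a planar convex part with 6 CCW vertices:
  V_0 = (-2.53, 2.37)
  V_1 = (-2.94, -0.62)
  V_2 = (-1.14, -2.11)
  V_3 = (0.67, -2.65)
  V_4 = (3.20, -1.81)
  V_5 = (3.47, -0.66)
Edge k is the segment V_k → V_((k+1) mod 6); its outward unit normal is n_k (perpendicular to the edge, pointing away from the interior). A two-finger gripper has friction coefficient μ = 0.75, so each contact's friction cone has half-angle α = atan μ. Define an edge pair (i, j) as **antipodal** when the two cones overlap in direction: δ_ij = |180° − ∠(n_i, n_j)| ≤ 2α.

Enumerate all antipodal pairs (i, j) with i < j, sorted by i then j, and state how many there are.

α = atan 0.75 = 36.87°;  2α = 73.74°
n_0 = (-0.9907, +0.1359)
n_1 = (-0.6377, -0.7703)
n_2 = (-0.2859, -0.9583)
n_3 = (+0.3151, -0.9491)
n_4 = (+0.9735, -0.2286)
n_5 = (+0.4508, +0.8926)
  (0,1): δ = 121.81°  ·
  (0,2): δ = 98.80°  ·
  (0,3): δ = 63.83°  ✓
  (0,4): δ = 5.40°  ✓
  (0,5): δ = 71.01°  ✓
  (1,2): δ = 156.99°  ·
  (1,3): δ = 122.02°  ·
  (1,4): δ = 63.60°  ✓
  (1,5): δ = 12.82°  ✓
  (2,3): δ = 145.02°  ·
  (2,4): δ = 86.60°  ·
  (2,5): δ = 10.18°  ✓
  (3,4): δ = 121.58°  ·
  (3,5): δ = 45.16°  ✓
  (4,5): δ = 103.58°  ·
antipodal pairs: 7

count = 7; pairs: (0,3), (0,4), (0,5), (1,4), (1,5), (2,5), (3,5)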